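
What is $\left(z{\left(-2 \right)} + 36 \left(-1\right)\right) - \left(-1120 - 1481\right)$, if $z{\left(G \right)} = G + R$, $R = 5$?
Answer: $2568$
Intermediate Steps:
$z{\left(G \right)} = 5 + G$ ($z{\left(G \right)} = G + 5 = 5 + G$)
$\left(z{\left(-2 \right)} + 36 \left(-1\right)\right) - \left(-1120 - 1481\right) = \left(\left(5 - 2\right) + 36 \left(-1\right)\right) - \left(-1120 - 1481\right) = \left(3 - 36\right) - \left(-1120 - 1481\right) = -33 - -2601 = -33 + 2601 = 2568$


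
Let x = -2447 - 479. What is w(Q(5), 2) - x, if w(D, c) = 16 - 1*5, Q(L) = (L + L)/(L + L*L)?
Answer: 2937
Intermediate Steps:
Q(L) = 2*L/(L + L**2) (Q(L) = (2*L)/(L + L**2) = 2*L/(L + L**2))
w(D, c) = 11 (w(D, c) = 16 - 5 = 11)
x = -2926
w(Q(5), 2) - x = 11 - 1*(-2926) = 11 + 2926 = 2937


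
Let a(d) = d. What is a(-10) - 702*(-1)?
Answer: 692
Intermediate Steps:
a(-10) - 702*(-1) = -10 - 702*(-1) = -10 - 78*(-9) = -10 + 702 = 692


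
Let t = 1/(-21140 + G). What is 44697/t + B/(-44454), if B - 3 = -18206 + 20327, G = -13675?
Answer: -11529337941849/7409 ≈ -1.5561e+9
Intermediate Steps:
t = -1/34815 (t = 1/(-21140 - 13675) = 1/(-34815) = -1/34815 ≈ -2.8723e-5)
B = 2124 (B = 3 + (-18206 + 20327) = 3 + 2121 = 2124)
44697/t + B/(-44454) = 44697/(-1/34815) + 2124/(-44454) = 44697*(-34815) + 2124*(-1/44454) = -1556126055 - 354/7409 = -11529337941849/7409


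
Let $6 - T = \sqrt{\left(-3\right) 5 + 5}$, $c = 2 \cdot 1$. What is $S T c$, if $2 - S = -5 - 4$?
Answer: $132 - 22 i \sqrt{10} \approx 132.0 - 69.57 i$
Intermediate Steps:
$c = 2$
$S = 11$ ($S = 2 - \left(-5 - 4\right) = 2 - -9 = 2 + 9 = 11$)
$T = 6 - i \sqrt{10}$ ($T = 6 - \sqrt{\left(-3\right) 5 + 5} = 6 - \sqrt{-15 + 5} = 6 - \sqrt{-10} = 6 - i \sqrt{10} \approx 6.0 - 3.1623 i$)
$S T c = 11 \left(6 - i \sqrt{10}\right) 2 = \left(66 - 11 i \sqrt{10}\right) 2 = 132 - 22 i \sqrt{10}$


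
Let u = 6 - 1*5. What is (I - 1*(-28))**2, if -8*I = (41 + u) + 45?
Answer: 18769/64 ≈ 293.27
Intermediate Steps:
u = 1 (u = 6 - 5 = 1)
I = -87/8 (I = -((41 + 1) + 45)/8 = -(42 + 45)/8 = -1/8*87 = -87/8 ≈ -10.875)
(I - 1*(-28))**2 = (-87/8 - 1*(-28))**2 = (-87/8 + 28)**2 = (137/8)**2 = 18769/64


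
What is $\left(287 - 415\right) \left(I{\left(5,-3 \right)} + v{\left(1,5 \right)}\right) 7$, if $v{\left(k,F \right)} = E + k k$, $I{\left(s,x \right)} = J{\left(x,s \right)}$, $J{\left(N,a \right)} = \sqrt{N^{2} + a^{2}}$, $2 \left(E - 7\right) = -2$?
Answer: $-6272 - 896 \sqrt{34} \approx -11497.0$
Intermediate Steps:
$E = 6$ ($E = 7 + \frac{1}{2} \left(-2\right) = 7 - 1 = 6$)
$I{\left(s,x \right)} = \sqrt{s^{2} + x^{2}}$ ($I{\left(s,x \right)} = \sqrt{x^{2} + s^{2}} = \sqrt{s^{2} + x^{2}}$)
$v{\left(k,F \right)} = 6 + k^{2}$ ($v{\left(k,F \right)} = 6 + k k = 6 + k^{2}$)
$\left(287 - 415\right) \left(I{\left(5,-3 \right)} + v{\left(1,5 \right)}\right) 7 = \left(287 - 415\right) \left(\sqrt{5^{2} + \left(-3\right)^{2}} + \left(6 + 1^{2}\right)\right) 7 = - 128 \left(\sqrt{25 + 9} + \left(6 + 1\right)\right) 7 = - 128 \left(\sqrt{34} + 7\right) 7 = - 128 \left(7 + \sqrt{34}\right) 7 = - 128 \left(49 + 7 \sqrt{34}\right) = -6272 - 896 \sqrt{34}$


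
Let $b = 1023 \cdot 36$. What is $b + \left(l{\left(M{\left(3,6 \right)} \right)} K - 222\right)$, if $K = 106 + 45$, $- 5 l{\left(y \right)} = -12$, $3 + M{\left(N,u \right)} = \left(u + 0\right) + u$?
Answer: $\frac{184842}{5} \approx 36968.0$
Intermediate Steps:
$M{\left(N,u \right)} = -3 + 2 u$ ($M{\left(N,u \right)} = -3 + \left(\left(u + 0\right) + u\right) = -3 + \left(u + u\right) = -3 + 2 u$)
$l{\left(y \right)} = \frac{12}{5}$ ($l{\left(y \right)} = \left(- \frac{1}{5}\right) \left(-12\right) = \frac{12}{5}$)
$K = 151$
$b = 36828$
$b + \left(l{\left(M{\left(3,6 \right)} \right)} K - 222\right) = 36828 + \left(\frac{12}{5} \cdot 151 - 222\right) = 36828 + \left(\frac{1812}{5} - 222\right) = 36828 + \frac{702}{5} = \frac{184842}{5}$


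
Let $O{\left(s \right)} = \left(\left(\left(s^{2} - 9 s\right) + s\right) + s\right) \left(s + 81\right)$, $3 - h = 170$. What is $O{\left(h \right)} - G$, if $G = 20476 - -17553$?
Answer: $-2537017$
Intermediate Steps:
$h = -167$ ($h = 3 - 170 = -167$)
$G = 38029$ ($G = 20476 + 17553 = 38029$)
$O{\left(s \right)} = \left(81 + s\right) \left(s^{2} - 7 s\right)$ ($O{\left(s \right)} = \left(\left(s^{2} - 8 s\right) + s\right) \left(81 + s\right) = \left(s^{2} - 7 s\right) \left(81 + s\right) = \left(81 + s\right) \left(s^{2} - 7 s\right)$)
$O{\left(h \right)} - G = - 167 \left(-567 + \left(-167\right)^{2} + 74 \left(-167\right)\right) - 38029 = - 167 \left(-567 + 27889 - 12358\right) - 38029 = \left(-167\right) 14964 - 38029 = -2498988 - 38029 = -2537017$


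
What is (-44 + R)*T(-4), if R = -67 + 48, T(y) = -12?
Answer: 756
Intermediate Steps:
R = -19
(-44 + R)*T(-4) = (-44 - 19)*(-12) = -63*(-12) = 756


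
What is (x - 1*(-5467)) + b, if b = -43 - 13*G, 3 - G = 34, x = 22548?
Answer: 28375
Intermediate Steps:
G = -31 (G = 3 - 1*34 = 3 - 34 = -31)
b = 360 (b = -43 - 13*(-31) = -43 + 403 = 360)
(x - 1*(-5467)) + b = (22548 - 1*(-5467)) + 360 = (22548 + 5467) + 360 = 28015 + 360 = 28375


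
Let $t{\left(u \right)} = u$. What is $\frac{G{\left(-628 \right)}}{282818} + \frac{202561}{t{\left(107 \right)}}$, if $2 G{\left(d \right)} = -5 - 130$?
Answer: $\frac{114575779351}{60523052} \approx 1893.1$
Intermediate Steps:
$G{\left(d \right)} = - \frac{135}{2}$ ($G{\left(d \right)} = \frac{-5 - 130}{2} = \frac{1}{2} \left(-135\right) = - \frac{135}{2}$)
$\frac{G{\left(-628 \right)}}{282818} + \frac{202561}{t{\left(107 \right)}} = - \frac{135}{2 \cdot 282818} + \frac{202561}{107} = \left(- \frac{135}{2}\right) \frac{1}{282818} + 202561 \cdot \frac{1}{107} = - \frac{135}{565636} + \frac{202561}{107} = \frac{114575779351}{60523052}$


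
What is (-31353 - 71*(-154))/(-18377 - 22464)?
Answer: 20419/40841 ≈ 0.49996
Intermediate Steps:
(-31353 - 71*(-154))/(-18377 - 22464) = (-31353 + 10934)/(-40841) = -20419*(-1/40841) = 20419/40841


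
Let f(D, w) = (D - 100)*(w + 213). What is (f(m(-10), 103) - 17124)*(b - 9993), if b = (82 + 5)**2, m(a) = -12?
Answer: 127298784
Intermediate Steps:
f(D, w) = (-100 + D)*(213 + w)
b = 7569 (b = 87**2 = 7569)
(f(m(-10), 103) - 17124)*(b - 9993) = ((-21300 - 100*103 + 213*(-12) - 12*103) - 17124)*(7569 - 9993) = ((-21300 - 10300 - 2556 - 1236) - 17124)*(-2424) = (-35392 - 17124)*(-2424) = -52516*(-2424) = 127298784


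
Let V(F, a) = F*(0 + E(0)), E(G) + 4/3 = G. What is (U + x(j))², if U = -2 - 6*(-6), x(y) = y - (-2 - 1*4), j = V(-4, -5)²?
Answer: 379456/81 ≈ 4684.6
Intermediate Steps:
E(G) = -4/3 + G
V(F, a) = -4*F/3 (V(F, a) = F*(0 + (-4/3 + 0)) = F*(0 - 4/3) = F*(-4/3) = -4*F/3)
j = 256/9 (j = (-4/3*(-4))² = (16/3)² = 256/9 ≈ 28.444)
x(y) = 6 + y (x(y) = y - (-2 - 4) = y - 1*(-6) = y + 6 = 6 + y)
U = 34 (U = -2 + 36 = 34)
(U + x(j))² = (34 + (6 + 256/9))² = (34 + 310/9)² = (616/9)² = 379456/81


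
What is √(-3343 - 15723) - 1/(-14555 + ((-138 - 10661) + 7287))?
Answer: 1/18067 + I*√19066 ≈ 5.535e-5 + 138.08*I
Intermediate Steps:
√(-3343 - 15723) - 1/(-14555 + ((-138 - 10661) + 7287)) = √(-19066) - 1/(-14555 + (-10799 + 7287)) = I*√19066 - 1/(-14555 - 3512) = I*√19066 - 1/(-18067) = I*√19066 - 1*(-1/18067) = I*√19066 + 1/18067 = 1/18067 + I*√19066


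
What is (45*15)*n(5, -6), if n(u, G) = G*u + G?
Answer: -24300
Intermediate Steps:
n(u, G) = G + G*u
(45*15)*n(5, -6) = (45*15)*(-6*(1 + 5)) = 675*(-6*6) = 675*(-36) = -24300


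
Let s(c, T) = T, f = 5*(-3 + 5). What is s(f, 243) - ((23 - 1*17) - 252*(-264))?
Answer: -66291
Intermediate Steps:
f = 10 (f = 5*2 = 10)
s(f, 243) - ((23 - 1*17) - 252*(-264)) = 243 - ((23 - 1*17) - 252*(-264)) = 243 - ((23 - 17) + 66528) = 243 - (6 + 66528) = 243 - 1*66534 = 243 - 66534 = -66291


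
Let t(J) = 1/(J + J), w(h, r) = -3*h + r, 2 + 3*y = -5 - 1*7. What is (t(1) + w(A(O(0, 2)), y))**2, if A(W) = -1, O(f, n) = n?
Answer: 49/36 ≈ 1.3611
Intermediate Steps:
y = -14/3 (y = -2/3 + (-5 - 1*7)/3 = -2/3 + (-5 - 7)/3 = -2/3 + (1/3)*(-12) = -2/3 - 4 = -14/3 ≈ -4.6667)
w(h, r) = r - 3*h
t(J) = 1/(2*J)
(t(1) + w(A(O(0, 2)), y))**2 = ((1/2)/1 + (-14/3 - 3*(-1)))**2 = ((1/2)*1 + (-14/3 + 3))**2 = (1/2 - 5/3)**2 = (-7/6)**2 = 49/36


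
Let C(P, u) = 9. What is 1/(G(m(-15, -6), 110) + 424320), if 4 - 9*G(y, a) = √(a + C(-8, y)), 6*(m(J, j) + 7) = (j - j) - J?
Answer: 34369956/14583875005337 + 9*√119/14583875005337 ≈ 2.3567e-6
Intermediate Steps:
m(J, j) = -7 - J/6 (m(J, j) = -7 + ((j - j) - J)/6 = -7 + (0 - J)/6 = -7 + (-J)/6 = -7 - J/6)
G(y, a) = 4/9 - √(9 + a)/9 (G(y, a) = 4/9 - √(a + 9)/9 = 4/9 - √(9 + a)/9)
1/(G(m(-15, -6), 110) + 424320) = 1/((4/9 - √(9 + 110)/9) + 424320) = 1/((4/9 - √119/9) + 424320) = 1/(3818884/9 - √119/9)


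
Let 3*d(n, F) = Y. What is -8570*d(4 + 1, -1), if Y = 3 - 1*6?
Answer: 8570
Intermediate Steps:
Y = -3 (Y = 3 - 6 = -3)
d(n, F) = -1 (d(n, F) = (1/3)*(-3) = -1)
-8570*d(4 + 1, -1) = -8570*(-1) = 8570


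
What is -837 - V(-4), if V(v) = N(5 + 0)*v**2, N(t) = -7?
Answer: -725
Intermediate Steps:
V(v) = -7*v**2
-837 - V(-4) = -837 - (-7)*(-4)**2 = -837 - (-7)*16 = -837 - 1*(-112) = -837 + 112 = -725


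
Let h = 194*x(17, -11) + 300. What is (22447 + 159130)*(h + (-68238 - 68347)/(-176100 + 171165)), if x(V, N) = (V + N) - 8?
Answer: -10810913003/987 ≈ -1.0953e+7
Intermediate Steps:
x(V, N) = -8 + N + V (x(V, N) = (N + V) - 8 = -8 + N + V)
h = -88 (h = 194*(-8 - 11 + 17) + 300 = 194*(-2) + 300 = -388 + 300 = -88)
(22447 + 159130)*(h + (-68238 - 68347)/(-176100 + 171165)) = (22447 + 159130)*(-88 + (-68238 - 68347)/(-176100 + 171165)) = 181577*(-88 - 136585/(-4935)) = 181577*(-88 - 136585*(-1/4935)) = 181577*(-88 + 27317/987) = 181577*(-59539/987) = -10810913003/987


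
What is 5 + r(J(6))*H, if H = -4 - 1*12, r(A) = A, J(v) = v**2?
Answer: -571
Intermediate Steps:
H = -16 (H = -4 - 12 = -16)
5 + r(J(6))*H = 5 + 6**2*(-16) = 5 + 36*(-16) = 5 - 576 = -571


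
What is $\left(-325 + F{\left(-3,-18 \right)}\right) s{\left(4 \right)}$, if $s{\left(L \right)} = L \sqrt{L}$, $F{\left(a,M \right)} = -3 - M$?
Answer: $-2480$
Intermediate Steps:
$s{\left(L \right)} = L^{\frac{3}{2}}$
$\left(-325 + F{\left(-3,-18 \right)}\right) s{\left(4 \right)} = \left(-325 - -15\right) 4^{\frac{3}{2}} = \left(-325 + \left(-3 + 18\right)\right) 8 = \left(-325 + 15\right) 8 = \left(-310\right) 8 = -2480$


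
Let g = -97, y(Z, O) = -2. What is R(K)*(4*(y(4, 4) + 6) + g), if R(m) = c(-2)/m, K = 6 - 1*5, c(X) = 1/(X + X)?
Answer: 81/4 ≈ 20.250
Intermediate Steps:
c(X) = 1/(2*X)
K = 1 (K = 6 - 5 = 1)
R(m) = -1/(4*m) (R(m) = ((1/2)/(-2))/m = ((1/2)*(-1/2))/m = -1/(4*m))
R(K)*(4*(y(4, 4) + 6) + g) = (-1/4/1)*(4*(-2 + 6) - 97) = (-1/4*1)*(4*4 - 97) = -(16 - 97)/4 = -1/4*(-81) = 81/4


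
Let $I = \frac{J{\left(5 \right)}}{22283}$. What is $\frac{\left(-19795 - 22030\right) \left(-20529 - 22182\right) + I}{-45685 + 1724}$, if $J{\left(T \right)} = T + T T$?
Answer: $- \frac{39806074333755}{979582963} \approx -40636.0$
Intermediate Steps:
$J{\left(T \right)} = T + T^{2}$
$I = \frac{30}{22283}$ ($I = \frac{5 \left(1 + 5\right)}{22283} = 5 \cdot 6 \cdot \frac{1}{22283} = 30 \cdot \frac{1}{22283} = \frac{30}{22283} \approx 0.0013463$)
$\frac{\left(-19795 - 22030\right) \left(-20529 - 22182\right) + I}{-45685 + 1724} = \frac{\left(-19795 - 22030\right) \left(-20529 - 22182\right) + \frac{30}{22283}}{-45685 + 1724} = \frac{\left(-41825\right) \left(-42711\right) + \frac{30}{22283}}{-43961} = \left(1786387575 + \frac{30}{22283}\right) \left(- \frac{1}{43961}\right) = \frac{39806074333755}{22283} \left(- \frac{1}{43961}\right) = - \frac{39806074333755}{979582963}$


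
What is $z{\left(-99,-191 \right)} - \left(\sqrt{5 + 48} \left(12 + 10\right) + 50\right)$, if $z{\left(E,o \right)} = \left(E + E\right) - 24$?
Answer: $-272 - 22 \sqrt{53} \approx -432.16$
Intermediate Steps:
$z{\left(E,o \right)} = -24 + 2 E$ ($z{\left(E,o \right)} = 2 E - 24 = -24 + 2 E$)
$z{\left(-99,-191 \right)} - \left(\sqrt{5 + 48} \left(12 + 10\right) + 50\right) = \left(-24 + 2 \left(-99\right)\right) - \left(\sqrt{5 + 48} \left(12 + 10\right) + 50\right) = \left(-24 - 198\right) - \left(\sqrt{53} \cdot 22 + 50\right) = -222 - \left(22 \sqrt{53} + 50\right) = -222 - \left(50 + 22 \sqrt{53}\right) = -272 - 22 \sqrt{53}$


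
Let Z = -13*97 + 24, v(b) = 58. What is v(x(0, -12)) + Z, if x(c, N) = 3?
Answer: -1179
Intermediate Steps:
Z = -1237 (Z = -1261 + 24 = -1237)
v(x(0, -12)) + Z = 58 - 1237 = -1179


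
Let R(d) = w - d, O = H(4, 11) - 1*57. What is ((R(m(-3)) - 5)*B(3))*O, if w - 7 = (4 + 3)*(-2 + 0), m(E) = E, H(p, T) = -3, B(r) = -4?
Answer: -2160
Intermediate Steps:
w = -7 (w = 7 + (4 + 3)*(-2 + 0) = 7 + 7*(-2) = 7 - 14 = -7)
O = -60 (O = -3 - 1*57 = -3 - 57 = -60)
R(d) = -7 - d
((R(m(-3)) - 5)*B(3))*O = (((-7 - 1*(-3)) - 5)*(-4))*(-60) = (((-7 + 3) - 5)*(-4))*(-60) = ((-4 - 5)*(-4))*(-60) = -9*(-4)*(-60) = 36*(-60) = -2160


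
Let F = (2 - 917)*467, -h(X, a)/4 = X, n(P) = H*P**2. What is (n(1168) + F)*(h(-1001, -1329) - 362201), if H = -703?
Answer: 343681703091069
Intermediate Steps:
n(P) = -703*P**2
h(X, a) = -4*X
F = -427305 (F = -915*467 = -427305)
(n(1168) + F)*(h(-1001, -1329) - 362201) = (-703*1168**2 - 427305)*(-4*(-1001) - 362201) = (-703*1364224 - 427305)*(4004 - 362201) = (-959049472 - 427305)*(-358197) = -959476777*(-358197) = 343681703091069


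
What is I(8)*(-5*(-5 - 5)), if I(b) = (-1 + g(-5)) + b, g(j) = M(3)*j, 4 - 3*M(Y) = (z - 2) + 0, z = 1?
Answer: -200/3 ≈ -66.667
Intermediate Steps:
M(Y) = 5/3 (M(Y) = 4/3 - ((1 - 2) + 0)/3 = 4/3 - (-1 + 0)/3 = 4/3 - 1/3*(-1) = 4/3 + 1/3 = 5/3)
g(j) = 5*j/3
I(b) = -28/3 + b (I(b) = (-1 + (5/3)*(-5)) + b = (-1 - 25/3) + b = -28/3 + b)
I(8)*(-5*(-5 - 5)) = (-28/3 + 8)*(-5*(-5 - 5)) = -(-20)*(-10)/3 = -4/3*50 = -200/3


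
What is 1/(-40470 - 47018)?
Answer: -1/87488 ≈ -1.1430e-5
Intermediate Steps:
1/(-40470 - 47018) = 1/(-87488) = -1/87488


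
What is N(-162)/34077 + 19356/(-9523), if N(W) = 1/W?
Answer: -106854304267/52571473902 ≈ -2.0326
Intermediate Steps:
N(-162)/34077 + 19356/(-9523) = 1/(-162*34077) + 19356/(-9523) = -1/162*1/34077 + 19356*(-1/9523) = -1/5520474 - 19356/9523 = -106854304267/52571473902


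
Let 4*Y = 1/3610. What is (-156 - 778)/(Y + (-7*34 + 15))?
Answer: 13486960/3220119 ≈ 4.1883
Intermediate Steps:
Y = 1/14440 (Y = (1/4)/3610 = (1/4)*(1/3610) = 1/14440 ≈ 6.9252e-5)
(-156 - 778)/(Y + (-7*34 + 15)) = (-156 - 778)/(1/14440 + (-7*34 + 15)) = -934/(1/14440 + (-238 + 15)) = -934/(1/14440 - 223) = -934/(-3220119/14440) = -934*(-14440/3220119) = 13486960/3220119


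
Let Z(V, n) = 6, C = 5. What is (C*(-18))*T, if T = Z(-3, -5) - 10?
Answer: 360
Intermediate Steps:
T = -4 (T = 6 - 10 = -4)
(C*(-18))*T = (5*(-18))*(-4) = -90*(-4) = 360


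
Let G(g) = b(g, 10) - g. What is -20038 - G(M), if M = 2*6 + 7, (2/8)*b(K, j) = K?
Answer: -20095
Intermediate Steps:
b(K, j) = 4*K
M = 19 (M = 12 + 7 = 19)
G(g) = 3*g (G(g) = 4*g - g = 3*g)
-20038 - G(M) = -20038 - 3*19 = -20038 - 1*57 = -20038 - 57 = -20095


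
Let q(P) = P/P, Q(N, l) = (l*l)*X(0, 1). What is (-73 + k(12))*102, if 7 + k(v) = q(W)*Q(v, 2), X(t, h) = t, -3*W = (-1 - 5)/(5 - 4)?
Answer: -8160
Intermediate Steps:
W = 2 (W = -(-1 - 5)/(3*(5 - 4)) = -(-2)/1 = -(-2) = -1/3*(-6) = 2)
Q(N, l) = 0 (Q(N, l) = (l*l)*0 = l**2*0 = 0)
q(P) = 1
k(v) = -7 (k(v) = -7 + 1*0 = -7 + 0 = -7)
(-73 + k(12))*102 = (-73 - 7)*102 = -80*102 = -8160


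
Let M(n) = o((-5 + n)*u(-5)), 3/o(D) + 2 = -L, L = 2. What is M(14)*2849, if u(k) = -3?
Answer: -8547/4 ≈ -2136.8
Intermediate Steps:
o(D) = -¾ (o(D) = 3/(-2 - 1*2) = 3/(-2 - 2) = 3/(-4) = 3*(-¼) = -¾)
M(n) = -¾
M(14)*2849 = -¾*2849 = -8547/4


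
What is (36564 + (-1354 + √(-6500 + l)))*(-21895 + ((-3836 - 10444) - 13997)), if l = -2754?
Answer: -1766556120 - 50172*I*√9254 ≈ -1.7666e+9 - 4.8264e+6*I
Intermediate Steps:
(36564 + (-1354 + √(-6500 + l)))*(-21895 + ((-3836 - 10444) - 13997)) = (36564 + (-1354 + √(-6500 - 2754)))*(-21895 + ((-3836 - 10444) - 13997)) = (36564 + (-1354 + √(-9254)))*(-21895 + (-14280 - 13997)) = (36564 + (-1354 + I*√9254))*(-21895 - 28277) = (35210 + I*√9254)*(-50172) = -1766556120 - 50172*I*√9254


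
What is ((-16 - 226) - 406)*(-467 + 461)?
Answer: 3888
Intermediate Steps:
((-16 - 226) - 406)*(-467 + 461) = (-242 - 406)*(-6) = -648*(-6) = 3888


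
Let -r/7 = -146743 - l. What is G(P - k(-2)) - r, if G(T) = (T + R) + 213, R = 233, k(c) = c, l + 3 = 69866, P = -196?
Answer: -1515990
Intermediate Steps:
l = 69863 (l = -3 + 69866 = 69863)
G(T) = 446 + T (G(T) = (T + 233) + 213 = (233 + T) + 213 = 446 + T)
r = 1516242 (r = -7*(-146743 - 1*69863) = -7*(-146743 - 69863) = -7*(-216606) = 1516242)
G(P - k(-2)) - r = (446 + (-196 - 1*(-2))) - 1*1516242 = (446 + (-196 + 2)) - 1516242 = (446 - 194) - 1516242 = 252 - 1516242 = -1515990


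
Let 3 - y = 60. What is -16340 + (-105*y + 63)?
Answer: -10292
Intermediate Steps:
y = -57 (y = 3 - 1*60 = 3 - 60 = -57)
-16340 + (-105*y + 63) = -16340 + (-105*(-57) + 63) = -16340 + (5985 + 63) = -16340 + 6048 = -10292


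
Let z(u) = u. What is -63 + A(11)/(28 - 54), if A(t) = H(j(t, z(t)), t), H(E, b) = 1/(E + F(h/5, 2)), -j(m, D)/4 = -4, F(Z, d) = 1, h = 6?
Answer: -27847/442 ≈ -63.002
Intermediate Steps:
j(m, D) = 16 (j(m, D) = -4*(-4) = 16)
H(E, b) = 1/(1 + E) (H(E, b) = 1/(E + 1) = 1/(1 + E))
A(t) = 1/17 (A(t) = 1/(1 + 16) = 1/17)
-63 + A(11)/(28 - 54) = -63 + (1/17)/(28 - 54) = -63 + (1/17)/(-26) = -63 - 1/26*1/17 = -63 - 1/442 = -27847/442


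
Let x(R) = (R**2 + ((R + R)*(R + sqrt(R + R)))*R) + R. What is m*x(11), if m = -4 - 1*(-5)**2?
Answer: -81026 - 7018*sqrt(22) ≈ -1.1394e+5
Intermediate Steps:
m = -29 (m = -4 - 1*25 = -4 - 25 = -29)
x(R) = R + R**2 + 2*R**2*(R + sqrt(2)*sqrt(R)) (x(R) = (R**2 + ((2*R)*(R + sqrt(2*R)))*R) + R = (R**2 + ((2*R)*(R + sqrt(2)*sqrt(R)))*R) + R = (R**2 + (2*R*(R + sqrt(2)*sqrt(R)))*R) + R = (R**2 + 2*R**2*(R + sqrt(2)*sqrt(R))) + R = R + R**2 + 2*R**2*(R + sqrt(2)*sqrt(R)))
m*x(11) = -29*(11 + 11**2 + 2*11**3 + 2*sqrt(2)*11**(5/2)) = -29*(11 + 121 + 2*1331 + 2*sqrt(2)*(121*sqrt(11))) = -29*(11 + 121 + 2662 + 242*sqrt(22)) = -29*(2794 + 242*sqrt(22)) = -81026 - 7018*sqrt(22)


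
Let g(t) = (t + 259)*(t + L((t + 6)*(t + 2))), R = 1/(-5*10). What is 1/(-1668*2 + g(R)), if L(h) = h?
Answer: -125000/34344101 ≈ -0.0036396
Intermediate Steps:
R = -1/50 (R = 1/(-50) = -1/50 ≈ -0.020000)
g(t) = (259 + t)*(t + (2 + t)*(6 + t)) (g(t) = (t + 259)*(t + (t + 6)*(t + 2)) = (259 + t)*(t + (6 + t)*(2 + t)) = (259 + t)*(t + (2 + t)*(6 + t)))
1/(-1668*2 + g(R)) = 1/(-1668*2 + (3108 + (-1/50)³ + 268*(-1/50)² + 2343*(-1/50))) = 1/(-3336 + (3108 - 1/125000 + 268*(1/2500) - 2343/50)) = 1/(-3336 + (3108 - 1/125000 + 67/625 - 2343/50)) = 1/(-3336 + 382655899/125000) = 1/(-34344101/125000) = -125000/34344101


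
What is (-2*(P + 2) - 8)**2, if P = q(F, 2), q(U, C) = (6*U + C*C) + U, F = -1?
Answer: 36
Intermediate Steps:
q(U, C) = C**2 + 7*U (q(U, C) = (6*U + C**2) + U = (C**2 + 6*U) + U = C**2 + 7*U)
P = -3 (P = 2**2 + 7*(-1) = 4 - 7 = -3)
(-2*(P + 2) - 8)**2 = (-2*(-3 + 2) - 8)**2 = (-2*(-1) - 8)**2 = (2 - 8)**2 = (-6)**2 = 36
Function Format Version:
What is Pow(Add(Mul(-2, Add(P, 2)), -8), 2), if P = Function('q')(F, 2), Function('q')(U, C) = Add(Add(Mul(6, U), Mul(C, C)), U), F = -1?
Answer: 36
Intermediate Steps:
Function('q')(U, C) = Add(Pow(C, 2), Mul(7, U)) (Function('q')(U, C) = Add(Add(Mul(6, U), Pow(C, 2)), U) = Add(Add(Pow(C, 2), Mul(6, U)), U) = Add(Pow(C, 2), Mul(7, U)))
P = -3 (P = Add(Pow(2, 2), Mul(7, -1)) = Add(4, -7) = -3)
Pow(Add(Mul(-2, Add(P, 2)), -8), 2) = Pow(Add(Mul(-2, Add(-3, 2)), -8), 2) = Pow(Add(Mul(-2, -1), -8), 2) = Pow(Add(2, -8), 2) = Pow(-6, 2) = 36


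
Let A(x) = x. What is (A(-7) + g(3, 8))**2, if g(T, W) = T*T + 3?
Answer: 25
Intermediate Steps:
g(T, W) = 3 + T**2 (g(T, W) = T**2 + 3 = 3 + T**2)
(A(-7) + g(3, 8))**2 = (-7 + (3 + 3**2))**2 = (-7 + (3 + 9))**2 = (-7 + 12)**2 = 5**2 = 25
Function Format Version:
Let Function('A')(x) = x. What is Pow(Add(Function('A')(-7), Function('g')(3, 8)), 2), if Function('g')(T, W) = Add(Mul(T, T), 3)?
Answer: 25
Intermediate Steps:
Function('g')(T, W) = Add(3, Pow(T, 2)) (Function('g')(T, W) = Add(Pow(T, 2), 3) = Add(3, Pow(T, 2)))
Pow(Add(Function('A')(-7), Function('g')(3, 8)), 2) = Pow(Add(-7, Add(3, Pow(3, 2))), 2) = Pow(Add(-7, Add(3, 9)), 2) = Pow(Add(-7, 12), 2) = Pow(5, 2) = 25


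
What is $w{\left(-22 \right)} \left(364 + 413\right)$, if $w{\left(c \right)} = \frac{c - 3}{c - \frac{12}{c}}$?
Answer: $\frac{213675}{236} \approx 905.4$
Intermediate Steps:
$w{\left(c \right)} = \frac{-3 + c}{c - \frac{12}{c}}$
$w{\left(-22 \right)} \left(364 + 413\right) = - \frac{22 \left(-3 - 22\right)}{-12 + \left(-22\right)^{2}} \left(364 + 413\right) = \left(-22\right) \frac{1}{-12 + 484} \left(-25\right) 777 = \left(-22\right) \frac{1}{472} \left(-25\right) 777 = \frac{275}{236} \cdot 777 = \frac{213675}{236}$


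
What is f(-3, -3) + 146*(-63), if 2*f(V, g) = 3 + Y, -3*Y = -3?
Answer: -9196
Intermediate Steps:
Y = 1 (Y = -1/3*(-3) = 1)
f(V, g) = 2 (f(V, g) = (3 + 1)/2 = (1/2)*4 = 2)
f(-3, -3) + 146*(-63) = 2 + 146*(-63) = 2 - 9198 = -9196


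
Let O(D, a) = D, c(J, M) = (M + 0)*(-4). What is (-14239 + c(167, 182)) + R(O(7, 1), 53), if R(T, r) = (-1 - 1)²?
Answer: -14963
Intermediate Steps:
c(J, M) = -4*M (c(J, M) = M*(-4) = -4*M)
R(T, r) = 4 (R(T, r) = (-2)² = 4)
(-14239 + c(167, 182)) + R(O(7, 1), 53) = (-14239 - 4*182) + 4 = (-14239 - 728) + 4 = -14967 + 4 = -14963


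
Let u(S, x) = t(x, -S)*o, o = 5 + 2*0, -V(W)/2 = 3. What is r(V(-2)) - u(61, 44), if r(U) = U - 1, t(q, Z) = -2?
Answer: 3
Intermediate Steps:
V(W) = -6 (V(W) = -2*3 = -6)
o = 5 (o = 5 + 0 = 5)
r(U) = -1 + U
u(S, x) = -10 (u(S, x) = -2*5 = -10)
r(V(-2)) - u(61, 44) = (-1 - 6) - 1*(-10) = -7 + 10 = 3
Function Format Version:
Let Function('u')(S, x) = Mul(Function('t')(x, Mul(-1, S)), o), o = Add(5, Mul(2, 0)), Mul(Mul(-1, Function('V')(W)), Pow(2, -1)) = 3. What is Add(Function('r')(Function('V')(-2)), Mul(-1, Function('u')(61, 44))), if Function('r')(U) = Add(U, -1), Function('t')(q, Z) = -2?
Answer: 3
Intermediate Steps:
Function('V')(W) = -6 (Function('V')(W) = Mul(-2, 3) = -6)
o = 5 (o = Add(5, 0) = 5)
Function('r')(U) = Add(-1, U)
Function('u')(S, x) = -10 (Function('u')(S, x) = Mul(-2, 5) = -10)
Add(Function('r')(Function('V')(-2)), Mul(-1, Function('u')(61, 44))) = Add(Add(-1, -6), Mul(-1, -10)) = Add(-7, 10) = 3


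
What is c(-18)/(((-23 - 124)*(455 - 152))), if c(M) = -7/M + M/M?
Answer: -25/801738 ≈ -3.1182e-5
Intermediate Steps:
c(M) = 1 - 7/M (c(M) = -7/M + 1 = 1 - 7/M)
c(-18)/(((-23 - 124)*(455 - 152))) = ((-7 - 18)/(-18))/(((-23 - 124)*(455 - 152))) = (-1/18*(-25))/((-147*303)) = (25/18)/(-44541) = (25/18)*(-1/44541) = -25/801738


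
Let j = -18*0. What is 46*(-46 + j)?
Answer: -2116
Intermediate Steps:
j = 0
46*(-46 + j) = 46*(-46 + 0) = 46*(-46) = -2116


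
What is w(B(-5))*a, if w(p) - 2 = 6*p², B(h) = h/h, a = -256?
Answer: -2048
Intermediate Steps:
B(h) = 1
w(p) = 2 + 6*p²
w(B(-5))*a = (2 + 6*1²)*(-256) = (2 + 6*1)*(-256) = (2 + 6)*(-256) = 8*(-256) = -2048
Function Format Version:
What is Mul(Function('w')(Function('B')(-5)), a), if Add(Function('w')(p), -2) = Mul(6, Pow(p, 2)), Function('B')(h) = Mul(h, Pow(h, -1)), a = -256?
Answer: -2048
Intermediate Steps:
Function('B')(h) = 1
Function('w')(p) = Add(2, Mul(6, Pow(p, 2)))
Mul(Function('w')(Function('B')(-5)), a) = Mul(Add(2, Mul(6, Pow(1, 2))), -256) = Mul(Add(2, Mul(6, 1)), -256) = Mul(Add(2, 6), -256) = Mul(8, -256) = -2048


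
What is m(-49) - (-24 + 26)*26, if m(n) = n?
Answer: -101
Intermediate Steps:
m(-49) - (-24 + 26)*26 = -49 - (-24 + 26)*26 = -49 - 2*26 = -49 - 1*52 = -49 - 52 = -101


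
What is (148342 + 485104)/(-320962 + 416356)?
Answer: 316723/47697 ≈ 6.6403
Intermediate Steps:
(148342 + 485104)/(-320962 + 416356) = 633446/95394 = 633446*(1/95394) = 316723/47697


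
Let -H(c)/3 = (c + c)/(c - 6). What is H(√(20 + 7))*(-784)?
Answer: -14112 - 9408*√3 ≈ -30407.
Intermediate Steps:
H(c) = -6*c/(-6 + c) (H(c) = -3*(c + c)/(c - 6) = -3*2*c/(-6 + c) = -6*c/(-6 + c))
H(√(20 + 7))*(-784) = -6*√(20 + 7)/(-6 + √(20 + 7))*(-784) = -6*√27/(-6 + √27)*(-784) = -6*3*√3/(-6 + 3*√3)*(-784) = -18*√3/(-6 + 3*√3)*(-784) = 14112*√3/(-6 + 3*√3)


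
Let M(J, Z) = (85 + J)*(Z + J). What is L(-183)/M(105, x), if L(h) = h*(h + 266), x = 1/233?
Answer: -3539037/4648540 ≈ -0.76132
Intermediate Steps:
x = 1/233 ≈ 0.0042918
L(h) = h*(266 + h)
M(J, Z) = (85 + J)*(J + Z)
L(-183)/M(105, x) = (-183*(266 - 183))/(105**2 + 85*105 + 85*(1/233) + 105*(1/233)) = (-183*83)/(11025 + 8925 + 85/233 + 105/233) = -15189/4648540/233 = -15189*233/4648540 = -3539037/4648540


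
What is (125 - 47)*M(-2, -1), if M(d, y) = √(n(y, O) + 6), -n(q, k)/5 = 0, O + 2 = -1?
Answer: 78*√6 ≈ 191.06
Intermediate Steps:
O = -3 (O = -2 - 1 = -3)
n(q, k) = 0 (n(q, k) = -5*0 = 0)
M(d, y) = √6 (M(d, y) = √(0 + 6) = √6)
(125 - 47)*M(-2, -1) = (125 - 47)*√6 = 78*√6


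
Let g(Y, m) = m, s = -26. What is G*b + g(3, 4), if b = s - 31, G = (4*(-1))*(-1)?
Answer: -224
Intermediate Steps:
G = 4 (G = -4*(-1) = 4)
b = -57 (b = -26 - 31 = -57)
G*b + g(3, 4) = 4*(-57) + 4 = -228 + 4 = -224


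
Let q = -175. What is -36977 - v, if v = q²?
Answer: -67602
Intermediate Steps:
v = 30625 (v = (-175)² = 30625)
-36977 - v = -36977 - 1*30625 = -36977 - 30625 = -67602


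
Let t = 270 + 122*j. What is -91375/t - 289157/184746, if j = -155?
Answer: 1149127927/344366544 ≈ 3.3369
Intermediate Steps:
t = -18640 (t = 270 + 122*(-155) = 270 - 18910 = -18640)
-91375/t - 289157/184746 = -91375/(-18640) - 289157/184746 = -91375*(-1/18640) - 289157*1/184746 = 18275/3728 - 289157/184746 = 1149127927/344366544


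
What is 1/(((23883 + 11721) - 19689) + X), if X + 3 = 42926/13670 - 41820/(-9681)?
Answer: 22056545/351128285041 ≈ 6.2816e-5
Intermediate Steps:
X = 98371366/22056545 (X = -3 + (42926/13670 - 41820/(-9681)) = -3 + (42926*(1/13670) - 41820*(-1/9681)) = -3 + (21463/6835 + 13940/3227) = -3 + 164541001/22056545 = 98371366/22056545 ≈ 4.4600)
1/(((23883 + 11721) - 19689) + X) = 1/(((23883 + 11721) - 19689) + 98371366/22056545) = 1/((35604 - 19689) + 98371366/22056545) = 1/(15915 + 98371366/22056545) = 1/(351128285041/22056545) = 22056545/351128285041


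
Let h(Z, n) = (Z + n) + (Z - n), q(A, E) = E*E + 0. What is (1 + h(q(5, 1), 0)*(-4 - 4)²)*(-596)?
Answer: -76884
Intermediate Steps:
q(A, E) = E² (q(A, E) = E² + 0 = E²)
h(Z, n) = 2*Z
(1 + h(q(5, 1), 0)*(-4 - 4)²)*(-596) = (1 + (2*1²)*(-4 - 4)²)*(-596) = (1 + (2*1)*(-8)²)*(-596) = (1 + 2*64)*(-596) = (1 + 128)*(-596) = 129*(-596) = -76884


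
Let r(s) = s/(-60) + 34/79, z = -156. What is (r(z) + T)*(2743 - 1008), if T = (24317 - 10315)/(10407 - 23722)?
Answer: 722264191/210377 ≈ 3433.2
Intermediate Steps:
T = -14002/13315 (T = 14002/(-13315) = 14002*(-1/13315) = -14002/13315 ≈ -1.0516)
r(s) = 34/79 - s/60 (r(s) = s*(-1/60) + 34*(1/79) = -s/60 + 34/79 = 34/79 - s/60)
(r(z) + T)*(2743 - 1008) = ((34/79 - 1/60*(-156)) - 14002/13315)*(2743 - 1008) = ((34/79 + 13/5) - 14002/13315)*1735 = (1197/395 - 14002/13315)*1735 = (2081453/1051885)*1735 = 722264191/210377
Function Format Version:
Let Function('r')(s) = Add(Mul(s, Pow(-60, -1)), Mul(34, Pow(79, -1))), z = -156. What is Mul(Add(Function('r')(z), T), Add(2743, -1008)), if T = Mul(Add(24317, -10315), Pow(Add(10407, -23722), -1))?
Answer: Rational(722264191, 210377) ≈ 3433.2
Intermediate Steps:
T = Rational(-14002, 13315) (T = Mul(14002, Pow(-13315, -1)) = Mul(14002, Rational(-1, 13315)) = Rational(-14002, 13315) ≈ -1.0516)
Function('r')(s) = Add(Rational(34, 79), Mul(Rational(-1, 60), s)) (Function('r')(s) = Add(Mul(s, Rational(-1, 60)), Mul(34, Rational(1, 79))) = Add(Mul(Rational(-1, 60), s), Rational(34, 79)) = Add(Rational(34, 79), Mul(Rational(-1, 60), s)))
Mul(Add(Function('r')(z), T), Add(2743, -1008)) = Mul(Add(Add(Rational(34, 79), Mul(Rational(-1, 60), -156)), Rational(-14002, 13315)), Add(2743, -1008)) = Mul(Add(Add(Rational(34, 79), Rational(13, 5)), Rational(-14002, 13315)), 1735) = Mul(Add(Rational(1197, 395), Rational(-14002, 13315)), 1735) = Mul(Rational(2081453, 1051885), 1735) = Rational(722264191, 210377)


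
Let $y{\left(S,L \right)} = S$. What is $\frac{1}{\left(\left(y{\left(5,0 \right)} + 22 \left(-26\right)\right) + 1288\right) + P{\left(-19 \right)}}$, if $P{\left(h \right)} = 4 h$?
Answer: $\frac{1}{645} \approx 0.0015504$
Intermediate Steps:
$\frac{1}{\left(\left(y{\left(5,0 \right)} + 22 \left(-26\right)\right) + 1288\right) + P{\left(-19 \right)}} = \frac{1}{\left(\left(5 + 22 \left(-26\right)\right) + 1288\right) + 4 \left(-19\right)} = \frac{1}{\left(\left(5 - 572\right) + 1288\right) - 76} = \frac{1}{\left(-567 + 1288\right) - 76} = \frac{1}{721 - 76} = \frac{1}{645}$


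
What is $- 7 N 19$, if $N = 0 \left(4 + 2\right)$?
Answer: $0$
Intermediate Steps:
$N = 0$ ($N = 0 \cdot 6 = 0$)
$- 7 N 19 = \left(-7\right) 0 \cdot 19 = 0 \cdot 19 = 0$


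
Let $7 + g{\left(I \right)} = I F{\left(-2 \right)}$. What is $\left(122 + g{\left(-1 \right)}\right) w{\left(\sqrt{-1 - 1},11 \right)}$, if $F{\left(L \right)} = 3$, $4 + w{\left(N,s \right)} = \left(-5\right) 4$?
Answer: $-2688$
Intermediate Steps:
$w{\left(N,s \right)} = -24$ ($w{\left(N,s \right)} = -4 - 20 = -24$)
$g{\left(I \right)} = -7 + 3 I$ ($g{\left(I \right)} = -7 + I 3 = -7 + 3 I$)
$\left(122 + g{\left(-1 \right)}\right) w{\left(\sqrt{-1 - 1},11 \right)} = \left(122 + \left(-7 + 3 \left(-1\right)\right)\right) \left(-24\right) = \left(122 - 10\right) \left(-24\right) = 112 \left(-24\right) = -2688$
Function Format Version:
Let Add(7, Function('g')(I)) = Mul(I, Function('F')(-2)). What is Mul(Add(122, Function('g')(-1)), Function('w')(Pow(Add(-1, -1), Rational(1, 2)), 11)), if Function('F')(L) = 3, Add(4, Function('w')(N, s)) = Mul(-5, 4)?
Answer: -2688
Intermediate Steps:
Function('w')(N, s) = -24 (Function('w')(N, s) = Add(-4, Mul(-5, 4)) = Add(-4, -20) = -24)
Function('g')(I) = Add(-7, Mul(3, I)) (Function('g')(I) = Add(-7, Mul(I, 3)) = Add(-7, Mul(3, I)))
Mul(Add(122, Function('g')(-1)), Function('w')(Pow(Add(-1, -1), Rational(1, 2)), 11)) = Mul(Add(122, Add(-7, Mul(3, -1))), -24) = Mul(Add(122, Add(-7, -3)), -24) = Mul(Add(122, -10), -24) = Mul(112, -24) = -2688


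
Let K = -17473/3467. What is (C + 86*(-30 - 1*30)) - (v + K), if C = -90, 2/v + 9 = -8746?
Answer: -159203338201/30353585 ≈ -5245.0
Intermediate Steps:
v = -2/8755 (v = 2/(-9 - 8746) = 2/(-8755) = 2*(-1/8755) = -2/8755 ≈ -0.00022844)
K = -17473/3467 (K = -17473*1/3467 = -17473/3467 ≈ -5.0398)
(C + 86*(-30 - 1*30)) - (v + K) = (-90 + 86*(-30 - 1*30)) - (-2/8755 - 17473/3467) = (-90 + 86*(-30 - 30)) - 1*(-152983049/30353585) = (-90 + 86*(-60)) + 152983049/30353585 = (-90 - 5160) + 152983049/30353585 = -5250 + 152983049/30353585 = -159203338201/30353585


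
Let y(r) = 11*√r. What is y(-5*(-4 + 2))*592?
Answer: 6512*√10 ≈ 20593.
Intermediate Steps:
y(-5*(-4 + 2))*592 = (11*√(-5*(-4 + 2)))*592 = (11*√(-5*(-2)))*592 = (11*√10)*592 = 6512*√10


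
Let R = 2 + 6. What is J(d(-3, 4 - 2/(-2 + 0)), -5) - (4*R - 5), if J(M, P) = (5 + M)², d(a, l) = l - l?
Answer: -2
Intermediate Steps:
R = 8
d(a, l) = 0
J(d(-3, 4 - 2/(-2 + 0)), -5) - (4*R - 5) = (5 + 0)² - (4*8 - 5) = 5² - (32 - 5) = 25 - 1*27 = 25 - 27 = -2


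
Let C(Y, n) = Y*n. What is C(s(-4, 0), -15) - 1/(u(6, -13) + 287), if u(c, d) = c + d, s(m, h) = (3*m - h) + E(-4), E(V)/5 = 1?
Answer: 29399/280 ≈ 105.00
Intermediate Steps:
E(V) = 5 (E(V) = 5*1 = 5)
s(m, h) = 5 - h + 3*m (s(m, h) = (3*m - h) + 5 = (-h + 3*m) + 5 = 5 - h + 3*m)
C(s(-4, 0), -15) - 1/(u(6, -13) + 287) = (5 - 1*0 + 3*(-4))*(-15) - 1/((6 - 13) + 287) = (5 + 0 - 12)*(-15) - 1/(-7 + 287) = -7*(-15) - 1/280 = 105 - 1*1/280 = 105 - 1/280 = 29399/280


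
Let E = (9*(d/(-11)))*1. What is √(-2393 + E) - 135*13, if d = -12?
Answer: -1755 + 7*I*√5885/11 ≈ -1755.0 + 48.818*I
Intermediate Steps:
E = 108/11 (E = (9*(-12/(-11)))*1 = (9*(-12*(-1/11)))*1 = (9*(12/11))*1 = (108/11)*1 = 108/11 ≈ 9.8182)
√(-2393 + E) - 135*13 = √(-2393 + 108/11) - 135*13 = √(-26215/11) - 1*1755 = 7*I*√5885/11 - 1755 = -1755 + 7*I*√5885/11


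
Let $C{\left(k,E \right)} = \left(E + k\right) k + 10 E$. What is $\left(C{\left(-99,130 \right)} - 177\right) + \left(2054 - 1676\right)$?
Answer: $-1568$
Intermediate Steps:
$C{\left(k,E \right)} = 10 E + k \left(E + k\right)$ ($C{\left(k,E \right)} = k \left(E + k\right) + 10 E = 10 E + k \left(E + k\right)$)
$\left(C{\left(-99,130 \right)} - 177\right) + \left(2054 - 1676\right) = \left(\left(\left(-99\right)^{2} + 10 \cdot 130 + 130 \left(-99\right)\right) - 177\right) + \left(2054 - 1676\right) = \left(\left(9801 + 1300 - 12870\right) - 177\right) + 378 = \left(-1769 - 177\right) + 378 = -1946 + 378 = -1568$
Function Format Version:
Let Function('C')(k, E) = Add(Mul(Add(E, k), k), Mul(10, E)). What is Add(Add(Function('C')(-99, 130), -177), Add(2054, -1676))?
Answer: -1568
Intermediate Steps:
Function('C')(k, E) = Add(Mul(10, E), Mul(k, Add(E, k))) (Function('C')(k, E) = Add(Mul(k, Add(E, k)), Mul(10, E)) = Add(Mul(10, E), Mul(k, Add(E, k))))
Add(Add(Function('C')(-99, 130), -177), Add(2054, -1676)) = Add(Add(Add(Pow(-99, 2), Mul(10, 130), Mul(130, -99)), -177), Add(2054, -1676)) = Add(Add(Add(9801, 1300, -12870), -177), 378) = Add(Add(-1769, -177), 378) = Add(-1946, 378) = -1568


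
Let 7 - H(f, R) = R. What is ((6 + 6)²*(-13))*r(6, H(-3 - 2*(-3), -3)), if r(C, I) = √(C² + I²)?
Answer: -3744*√34 ≈ -21831.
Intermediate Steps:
H(f, R) = 7 - R
((6 + 6)²*(-13))*r(6, H(-3 - 2*(-3), -3)) = ((6 + 6)²*(-13))*√(6² + (7 - 1*(-3))²) = (12²*(-13))*√(36 + (7 + 3)²) = (144*(-13))*√(36 + 10²) = -1872*√(36 + 100) = -3744*√34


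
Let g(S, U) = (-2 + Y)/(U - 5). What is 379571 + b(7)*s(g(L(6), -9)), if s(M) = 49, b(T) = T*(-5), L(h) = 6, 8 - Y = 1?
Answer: 377856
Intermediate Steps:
Y = 7 (Y = 8 - 1*1 = 8 - 1 = 7)
g(S, U) = 5/(-5 + U) (g(S, U) = (-2 + 7)/(U - 5) = 5/(-5 + U))
b(T) = -5*T
379571 + b(7)*s(g(L(6), -9)) = 379571 - 5*7*49 = 379571 - 35*49 = 379571 - 1715 = 377856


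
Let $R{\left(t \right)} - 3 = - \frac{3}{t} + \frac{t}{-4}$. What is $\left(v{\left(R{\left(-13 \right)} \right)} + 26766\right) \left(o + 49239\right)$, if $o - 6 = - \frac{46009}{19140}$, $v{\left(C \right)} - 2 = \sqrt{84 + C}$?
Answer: $\frac{6307232023372}{4785} + \frac{942503291 \sqrt{61165}}{497640} \approx 1.3186 \cdot 10^{9}$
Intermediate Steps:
$R{\left(t \right)} = 3 - \frac{3}{t} - \frac{t}{4}$ ($R{\left(t \right)} = 3 + \left(- \frac{3}{t} + \frac{t}{-4}\right) = 3 + \left(- \frac{3}{t} + t \left(- \frac{1}{4}\right)\right) = 3 - \left(\frac{3}{t} + \frac{t}{4}\right) = 3 - \frac{3}{t} - \frac{t}{4}$)
$v{\left(C \right)} = 2 + \sqrt{84 + C}$
$o = \frac{68831}{19140}$ ($o = 6 - \frac{46009}{19140} = \frac{68831}{19140} \approx 3.5962$)
$\left(v{\left(R{\left(-13 \right)} \right)} + 26766\right) \left(o + 49239\right) = \left(\left(2 + \sqrt{84 - \left(- \frac{25}{4} - \frac{3}{13}\right)}\right) + 26766\right) \left(\frac{68831}{19140} + 49239\right) = \left(\left(2 + \sqrt{84 + \left(3 - - \frac{3}{13} + \frac{13}{4}\right)}\right) + 26766\right) \frac{942503291}{19140} = \left(\left(2 + \sqrt{84 + \left(3 + \frac{3}{13} + \frac{13}{4}\right)}\right) + 26766\right) \frac{942503291}{19140} = \left(\left(2 + \sqrt{84 + \frac{337}{52}}\right) + 26766\right) \frac{942503291}{19140} = \left(\left(2 + \sqrt{\frac{4705}{52}}\right) + 26766\right) \frac{942503291}{19140} = \left(\left(2 + \frac{\sqrt{61165}}{26}\right) + 26766\right) \frac{942503291}{19140} = \left(26768 + \frac{\sqrt{61165}}{26}\right) \frac{942503291}{19140} = \frac{6307232023372}{4785} + \frac{942503291 \sqrt{61165}}{497640}$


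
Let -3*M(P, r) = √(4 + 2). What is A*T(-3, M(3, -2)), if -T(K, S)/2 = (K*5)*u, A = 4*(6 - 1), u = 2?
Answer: 1200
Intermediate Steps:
M(P, r) = -√6/3 (M(P, r) = -√(4 + 2)/3 = -√6/3)
A = 20 (A = 4*5 = 20)
T(K, S) = -20*K (T(K, S) = -2*K*5*2 = -2*5*K*2 = -20*K)
A*T(-3, M(3, -2)) = 20*(-20*(-3)) = 20*60 = 1200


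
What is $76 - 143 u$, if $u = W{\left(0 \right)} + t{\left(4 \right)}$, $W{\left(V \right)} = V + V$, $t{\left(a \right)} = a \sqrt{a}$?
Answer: $-1068$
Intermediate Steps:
$t{\left(a \right)} = a^{\frac{3}{2}}$
$W{\left(V \right)} = 2 V$
$u = 8$ ($u = 2 \cdot 0 + 4^{\frac{3}{2}} = 0 + 8 = 8$)
$76 - 143 u = 76 - 1144 = -1068$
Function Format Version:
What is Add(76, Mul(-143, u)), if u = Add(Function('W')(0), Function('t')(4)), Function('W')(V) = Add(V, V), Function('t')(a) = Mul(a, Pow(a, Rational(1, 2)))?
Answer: -1068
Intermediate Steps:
Function('t')(a) = Pow(a, Rational(3, 2))
Function('W')(V) = Mul(2, V)
u = 8 (u = Add(Mul(2, 0), Pow(4, Rational(3, 2))) = Add(0, 8) = 8)
Add(76, Mul(-143, u)) = Add(76, Mul(-143, 8)) = Add(76, -1144) = -1068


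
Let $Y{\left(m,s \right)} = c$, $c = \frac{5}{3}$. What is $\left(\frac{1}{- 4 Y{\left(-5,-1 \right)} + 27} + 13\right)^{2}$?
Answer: $\frac{633616}{3721} \approx 170.28$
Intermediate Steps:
$c = \frac{5}{3}$ ($c = 5 \cdot \frac{1}{3} = \frac{5}{3} \approx 1.6667$)
$Y{\left(m,s \right)} = \frac{5}{3}$
$\left(\frac{1}{- 4 Y{\left(-5,-1 \right)} + 27} + 13\right)^{2} = \left(\frac{1}{\left(-4\right) \frac{5}{3} + 27} + 13\right)^{2} = \left(\frac{1}{- \frac{20}{3} + 27} + 13\right)^{2} = \left(\frac{1}{\frac{61}{3}} + 13\right)^{2} = \left(\frac{3}{61} + 13\right)^{2} = \left(\frac{796}{61}\right)^{2} = \frac{633616}{3721}$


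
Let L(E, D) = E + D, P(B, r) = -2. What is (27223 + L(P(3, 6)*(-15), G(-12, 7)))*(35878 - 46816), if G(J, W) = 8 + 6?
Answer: -298246446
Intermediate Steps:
G(J, W) = 14
L(E, D) = D + E
(27223 + L(P(3, 6)*(-15), G(-12, 7)))*(35878 - 46816) = (27223 + (14 - 2*(-15)))*(35878 - 46816) = (27223 + (14 + 30))*(-10938) = (27223 + 44)*(-10938) = 27267*(-10938) = -298246446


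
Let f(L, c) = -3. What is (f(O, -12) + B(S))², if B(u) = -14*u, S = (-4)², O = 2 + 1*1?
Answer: 51529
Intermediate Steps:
O = 3 (O = 2 + 1 = 3)
S = 16
(f(O, -12) + B(S))² = (-3 - 14*16)² = (-3 - 224)² = (-227)² = 51529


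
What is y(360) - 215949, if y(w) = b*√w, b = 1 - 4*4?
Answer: -215949 - 90*√10 ≈ -2.1623e+5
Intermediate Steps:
b = -15 (b = 1 - 16 = -15)
y(w) = -15*√w
y(360) - 215949 = -90*√10 - 215949 = -215949 - 90*√10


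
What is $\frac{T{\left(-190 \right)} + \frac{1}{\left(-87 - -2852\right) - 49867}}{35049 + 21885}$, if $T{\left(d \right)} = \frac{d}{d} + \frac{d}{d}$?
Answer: $\frac{10467}{297967252} \approx 3.5128 \cdot 10^{-5}$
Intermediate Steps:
$T{\left(d \right)} = 2$ ($T{\left(d \right)} = 1 + 1 = 2$)
$\frac{T{\left(-190 \right)} + \frac{1}{\left(-87 - -2852\right) - 49867}}{35049 + 21885} = \frac{2 + \frac{1}{\left(-87 - -2852\right) - 49867}}{35049 + 21885} = \frac{2 + \frac{1}{\left(-87 + 2852\right) - 49867}}{56934} = \left(2 + \frac{1}{2765 - 49867}\right) \frac{1}{56934} = \left(2 + \frac{1}{-47102}\right) \frac{1}{56934} = \left(2 - \frac{1}{47102}\right) \frac{1}{56934} = \frac{94203}{47102} \cdot \frac{1}{56934} = \frac{10467}{297967252}$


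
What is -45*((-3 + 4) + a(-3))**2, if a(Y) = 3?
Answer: -720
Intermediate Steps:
-45*((-3 + 4) + a(-3))**2 = -45*((-3 + 4) + 3)**2 = -45*(1 + 3)**2 = -45*4**2 = -45*16 = -720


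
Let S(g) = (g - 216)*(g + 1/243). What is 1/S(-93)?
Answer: 81/2327594 ≈ 3.4800e-5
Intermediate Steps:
S(g) = (-216 + g)*(1/243 + g) (S(g) = (-216 + g)*(g + 1/243) = (-216 + g)*(1/243 + g))
1/S(-93) = 1/(-8/9 + (-93)² - 52487/243*(-93)) = 1/(-8/9 + 8649 + 1627097/81) = 1/(2327594/81) = 81/2327594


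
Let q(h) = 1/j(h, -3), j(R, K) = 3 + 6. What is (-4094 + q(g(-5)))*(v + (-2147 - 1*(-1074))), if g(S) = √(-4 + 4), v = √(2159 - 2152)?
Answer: 39534685/9 - 36845*√7/9 ≈ 4.3819e+6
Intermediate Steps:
j(R, K) = 9
v = √7 ≈ 2.6458
g(S) = 0 (g(S) = √0 = 0)
q(h) = ⅑ (q(h) = 1/9 = ⅑)
(-4094 + q(g(-5)))*(v + (-2147 - 1*(-1074))) = (-4094 + ⅑)*(√7 + (-2147 - 1*(-1074))) = -36845*(√7 + (-2147 + 1074))/9 = -36845*(√7 - 1073)/9 = -36845*(-1073 + √7)/9 = 39534685/9 - 36845*√7/9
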